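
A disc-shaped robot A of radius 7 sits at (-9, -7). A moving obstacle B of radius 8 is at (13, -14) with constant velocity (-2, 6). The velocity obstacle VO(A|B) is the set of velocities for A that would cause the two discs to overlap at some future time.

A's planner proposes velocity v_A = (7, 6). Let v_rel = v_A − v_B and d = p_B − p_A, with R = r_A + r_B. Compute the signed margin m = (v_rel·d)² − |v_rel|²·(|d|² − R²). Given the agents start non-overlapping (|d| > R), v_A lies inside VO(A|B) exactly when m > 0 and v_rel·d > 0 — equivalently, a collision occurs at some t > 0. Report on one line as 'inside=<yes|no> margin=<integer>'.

d = (22, -7),  |d|² = 533;  R = 7+8 = 15,  c = 533−15² = 308
v_rel = (9, 0),  |v_rel|² = 81;  v_rel·d = (9)·(22) + (0)·(-7) = 198
81·t² − 396·t + 308 = 0  ⇒  m = 198² − 81·308 = 14256
m = 14256 > 0,  v_rel·d = 198 > 0  ⇒  inside

inside=yes margin=14256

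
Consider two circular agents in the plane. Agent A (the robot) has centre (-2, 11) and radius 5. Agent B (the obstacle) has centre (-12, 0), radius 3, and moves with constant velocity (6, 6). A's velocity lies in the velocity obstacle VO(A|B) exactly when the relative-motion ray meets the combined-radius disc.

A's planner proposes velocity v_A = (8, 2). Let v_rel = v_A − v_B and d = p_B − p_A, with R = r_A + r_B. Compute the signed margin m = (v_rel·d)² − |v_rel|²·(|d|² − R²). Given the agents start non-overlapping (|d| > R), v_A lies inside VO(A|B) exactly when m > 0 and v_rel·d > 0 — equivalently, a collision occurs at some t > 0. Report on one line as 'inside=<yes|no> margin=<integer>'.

d = (-10, -11),  |d|² = 221;  R = 5+3 = 8,  c = 221−8² = 157
v_rel = (2, -4),  |v_rel|² = 20;  v_rel·d = (2)·(-10) + (-4)·(-11) = 24
20·t² − 48·t + 157 = 0  ⇒  m = 24² − 20·157 = -2564
m = -2564 < 0,  v_rel·d = 24 > 0  ⇒  outside

inside=no margin=-2564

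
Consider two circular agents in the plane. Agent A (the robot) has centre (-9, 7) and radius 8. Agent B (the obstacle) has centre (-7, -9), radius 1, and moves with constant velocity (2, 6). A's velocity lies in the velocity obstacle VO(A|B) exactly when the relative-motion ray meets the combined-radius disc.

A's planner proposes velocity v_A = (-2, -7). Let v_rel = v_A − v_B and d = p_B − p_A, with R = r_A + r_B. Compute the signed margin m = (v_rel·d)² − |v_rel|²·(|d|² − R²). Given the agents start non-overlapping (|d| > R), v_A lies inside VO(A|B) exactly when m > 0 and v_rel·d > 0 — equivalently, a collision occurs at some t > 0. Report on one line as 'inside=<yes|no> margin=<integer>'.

d = (2, -16),  |d|² = 260;  R = 8+1 = 9,  c = 260−9² = 179
v_rel = (-4, -13),  |v_rel|² = 185;  v_rel·d = (-4)·(2) + (-13)·(-16) = 200
185·t² − 400·t + 179 = 0  ⇒  m = 200² − 185·179 = 6885
m = 6885 > 0,  v_rel·d = 200 > 0  ⇒  inside

inside=yes margin=6885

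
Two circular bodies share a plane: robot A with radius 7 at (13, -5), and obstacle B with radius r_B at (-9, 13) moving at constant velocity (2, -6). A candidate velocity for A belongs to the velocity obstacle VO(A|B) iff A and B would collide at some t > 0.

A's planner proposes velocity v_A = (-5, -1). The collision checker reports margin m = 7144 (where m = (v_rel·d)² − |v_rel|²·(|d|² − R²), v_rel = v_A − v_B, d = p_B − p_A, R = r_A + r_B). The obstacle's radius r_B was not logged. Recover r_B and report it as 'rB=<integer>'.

m = 7144
d = (-22, 18);  v_rel = (-7, 5),  |v_rel|² = 74
v_rel×d = (-7)·(18) − (5)·(-22) = -16
since m = R²·74 − (-16)²:  R² = (256 + 7144) / 74 = 100
R = √100 = 10  ⇒  r_B = 10 − 7 = 3

rB=3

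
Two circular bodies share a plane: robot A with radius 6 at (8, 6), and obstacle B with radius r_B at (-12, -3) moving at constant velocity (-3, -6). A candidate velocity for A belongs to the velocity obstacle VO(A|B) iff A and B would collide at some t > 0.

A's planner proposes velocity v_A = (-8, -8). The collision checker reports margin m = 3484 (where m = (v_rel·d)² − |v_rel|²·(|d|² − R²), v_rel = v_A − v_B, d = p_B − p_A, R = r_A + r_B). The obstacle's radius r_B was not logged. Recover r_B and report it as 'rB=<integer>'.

m = 3484
d = (-20, -9);  v_rel = (-5, -2),  |v_rel|² = 29
v_rel×d = (-5)·(-9) − (-2)·(-20) = 5
since m = R²·29 − 5²:  R² = (25 + 3484) / 29 = 121
R = √121 = 11  ⇒  r_B = 11 − 6 = 5

rB=5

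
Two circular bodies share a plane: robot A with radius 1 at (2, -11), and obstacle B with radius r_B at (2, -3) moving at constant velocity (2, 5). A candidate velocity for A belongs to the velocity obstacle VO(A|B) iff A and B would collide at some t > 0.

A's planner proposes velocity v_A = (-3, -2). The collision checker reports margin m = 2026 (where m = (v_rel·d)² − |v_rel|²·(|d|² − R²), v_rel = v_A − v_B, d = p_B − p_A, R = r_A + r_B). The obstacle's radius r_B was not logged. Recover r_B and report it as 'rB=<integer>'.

m = 2026
d = (0, 8);  v_rel = (-5, -7),  |v_rel|² = 74
v_rel×d = (-5)·(8) − (-7)·(0) = -40
since m = R²·74 − (-40)²:  R² = (1600 + 2026) / 74 = 49
R = √49 = 7  ⇒  r_B = 7 − 1 = 6

rB=6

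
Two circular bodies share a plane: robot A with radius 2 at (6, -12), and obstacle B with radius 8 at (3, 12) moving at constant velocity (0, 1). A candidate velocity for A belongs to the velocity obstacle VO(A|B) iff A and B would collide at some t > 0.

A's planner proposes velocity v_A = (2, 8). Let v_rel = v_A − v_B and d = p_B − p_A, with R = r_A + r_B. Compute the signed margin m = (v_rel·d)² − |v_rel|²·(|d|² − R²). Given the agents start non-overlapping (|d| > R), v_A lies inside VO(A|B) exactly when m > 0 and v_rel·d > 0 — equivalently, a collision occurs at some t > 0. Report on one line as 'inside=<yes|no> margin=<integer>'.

d = (-3, 24),  |d|² = 585;  R = 2+8 = 10,  c = 585−10² = 485
v_rel = (2, 7),  |v_rel|² = 53;  v_rel·d = (2)·(-3) + (7)·(24) = 162
53·t² − 324·t + 485 = 0  ⇒  m = 162² − 53·485 = 539
m = 539 > 0,  v_rel·d = 162 > 0  ⇒  inside

inside=yes margin=539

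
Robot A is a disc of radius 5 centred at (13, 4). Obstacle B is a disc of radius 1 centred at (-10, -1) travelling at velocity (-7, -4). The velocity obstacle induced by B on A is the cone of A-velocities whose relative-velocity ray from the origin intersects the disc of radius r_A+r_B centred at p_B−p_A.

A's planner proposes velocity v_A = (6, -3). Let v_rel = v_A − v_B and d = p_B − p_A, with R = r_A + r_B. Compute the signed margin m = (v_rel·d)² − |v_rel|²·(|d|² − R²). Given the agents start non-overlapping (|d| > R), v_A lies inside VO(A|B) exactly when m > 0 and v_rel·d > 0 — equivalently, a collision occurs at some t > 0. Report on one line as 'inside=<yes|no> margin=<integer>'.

d = (-23, -5),  |d|² = 554;  R = 5+1 = 6,  c = 554−6² = 518
v_rel = (13, 1),  |v_rel|² = 170;  v_rel·d = (13)·(-23) + (1)·(-5) = -304
170·t² + 608·t + 518 = 0  ⇒  m = (-304)² − 170·518 = 4356
m = 4356 > 0,  v_rel·d = -304 < 0  ⇒  outside

inside=no margin=4356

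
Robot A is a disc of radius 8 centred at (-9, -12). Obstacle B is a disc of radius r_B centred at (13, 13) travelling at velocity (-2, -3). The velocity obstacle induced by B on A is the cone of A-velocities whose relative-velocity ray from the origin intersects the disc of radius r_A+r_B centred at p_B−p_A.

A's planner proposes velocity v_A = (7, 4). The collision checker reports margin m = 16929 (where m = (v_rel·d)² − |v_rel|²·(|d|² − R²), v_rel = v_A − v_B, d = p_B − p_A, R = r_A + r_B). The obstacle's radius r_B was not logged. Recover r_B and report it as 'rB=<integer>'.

m = 16929
d = (22, 25);  v_rel = (9, 7),  |v_rel|² = 130
v_rel×d = (9)·(25) − (7)·(22) = 71
since m = R²·130 − 71²:  R² = (5041 + 16929) / 130 = 169
R = √169 = 13  ⇒  r_B = 13 − 8 = 5

rB=5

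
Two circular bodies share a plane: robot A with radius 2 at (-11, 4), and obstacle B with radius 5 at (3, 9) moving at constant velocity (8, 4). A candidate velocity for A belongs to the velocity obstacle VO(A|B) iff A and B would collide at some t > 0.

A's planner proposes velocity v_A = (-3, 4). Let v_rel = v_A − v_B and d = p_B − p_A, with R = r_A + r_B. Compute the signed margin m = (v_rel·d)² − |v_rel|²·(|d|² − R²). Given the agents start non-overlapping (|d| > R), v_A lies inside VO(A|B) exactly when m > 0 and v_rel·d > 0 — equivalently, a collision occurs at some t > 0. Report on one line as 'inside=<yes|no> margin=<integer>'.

d = (14, 5),  |d|² = 221;  R = 2+5 = 7,  c = 221−7² = 172
v_rel = (-11, 0),  |v_rel|² = 121;  v_rel·d = (-11)·(14) + (0)·(5) = -154
121·t² + 308·t + 172 = 0  ⇒  m = (-154)² − 121·172 = 2904
m = 2904 > 0,  v_rel·d = -154 < 0  ⇒  outside

inside=no margin=2904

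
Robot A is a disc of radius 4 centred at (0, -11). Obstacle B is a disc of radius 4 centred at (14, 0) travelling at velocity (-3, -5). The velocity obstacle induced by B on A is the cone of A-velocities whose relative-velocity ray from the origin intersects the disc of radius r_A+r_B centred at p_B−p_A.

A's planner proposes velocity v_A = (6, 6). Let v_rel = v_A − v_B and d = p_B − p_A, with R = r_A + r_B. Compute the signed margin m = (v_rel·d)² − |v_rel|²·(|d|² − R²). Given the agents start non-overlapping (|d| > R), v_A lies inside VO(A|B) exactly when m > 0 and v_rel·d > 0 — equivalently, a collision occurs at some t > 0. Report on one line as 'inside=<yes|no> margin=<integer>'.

d = (14, 11),  |d|² = 317;  R = 4+4 = 8,  c = 317−8² = 253
v_rel = (9, 11),  |v_rel|² = 202;  v_rel·d = (9)·(14) + (11)·(11) = 247
202·t² − 494·t + 253 = 0  ⇒  m = 247² − 202·253 = 9903
m = 9903 > 0,  v_rel·d = 247 > 0  ⇒  inside

inside=yes margin=9903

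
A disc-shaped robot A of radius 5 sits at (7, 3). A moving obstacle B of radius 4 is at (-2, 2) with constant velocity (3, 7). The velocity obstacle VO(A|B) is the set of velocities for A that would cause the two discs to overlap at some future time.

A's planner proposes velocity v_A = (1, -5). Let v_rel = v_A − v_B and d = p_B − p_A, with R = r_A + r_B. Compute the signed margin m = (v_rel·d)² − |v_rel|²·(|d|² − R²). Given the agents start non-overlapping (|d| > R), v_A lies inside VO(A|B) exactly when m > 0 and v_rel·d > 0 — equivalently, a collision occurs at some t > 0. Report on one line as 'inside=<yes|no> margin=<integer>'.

d = (-9, -1),  |d|² = 82;  R = 5+4 = 9,  c = 82−9² = 1
v_rel = (-2, -12),  |v_rel|² = 148;  v_rel·d = (-2)·(-9) + (-12)·(-1) = 30
148·t² − 60·t + 1 = 0  ⇒  m = 30² − 148·1 = 752
m = 752 > 0,  v_rel·d = 30 > 0  ⇒  inside

inside=yes margin=752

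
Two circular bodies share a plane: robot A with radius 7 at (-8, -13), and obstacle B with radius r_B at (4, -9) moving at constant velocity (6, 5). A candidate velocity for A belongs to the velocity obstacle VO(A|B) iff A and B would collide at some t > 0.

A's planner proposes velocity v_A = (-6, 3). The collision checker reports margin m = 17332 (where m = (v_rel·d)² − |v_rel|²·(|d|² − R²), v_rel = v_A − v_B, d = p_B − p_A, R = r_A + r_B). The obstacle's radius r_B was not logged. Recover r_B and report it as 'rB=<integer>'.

m = 17332
d = (12, 4);  v_rel = (-12, -2),  |v_rel|² = 148
v_rel×d = (-12)·(4) − (-2)·(12) = -24
since m = R²·148 − (-24)²:  R² = (576 + 17332) / 148 = 121
R = √121 = 11  ⇒  r_B = 11 − 7 = 4

rB=4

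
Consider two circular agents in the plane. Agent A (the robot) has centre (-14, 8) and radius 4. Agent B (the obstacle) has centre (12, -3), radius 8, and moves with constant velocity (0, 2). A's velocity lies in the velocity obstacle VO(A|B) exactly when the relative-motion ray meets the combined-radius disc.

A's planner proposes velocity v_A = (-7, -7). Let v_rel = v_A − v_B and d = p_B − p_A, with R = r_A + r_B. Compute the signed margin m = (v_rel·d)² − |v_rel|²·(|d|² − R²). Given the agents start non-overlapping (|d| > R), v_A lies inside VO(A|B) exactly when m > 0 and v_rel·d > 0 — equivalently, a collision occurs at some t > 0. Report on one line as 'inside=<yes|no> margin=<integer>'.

d = (26, -11),  |d|² = 797;  R = 4+8 = 12,  c = 797−12² = 653
v_rel = (-7, -9),  |v_rel|² = 130;  v_rel·d = (-7)·(26) + (-9)·(-11) = -83
130·t² + 166·t + 653 = 0  ⇒  m = (-83)² − 130·653 = -78001
m = -78001 < 0,  v_rel·d = -83 < 0  ⇒  outside

inside=no margin=-78001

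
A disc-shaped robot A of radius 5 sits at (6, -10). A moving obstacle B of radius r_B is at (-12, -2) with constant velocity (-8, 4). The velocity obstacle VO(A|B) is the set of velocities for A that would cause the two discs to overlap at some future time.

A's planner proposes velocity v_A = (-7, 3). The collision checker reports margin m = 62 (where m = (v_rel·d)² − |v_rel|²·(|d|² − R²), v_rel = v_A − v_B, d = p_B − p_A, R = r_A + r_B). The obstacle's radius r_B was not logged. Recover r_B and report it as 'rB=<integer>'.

m = 62
d = (-18, 8);  v_rel = (1, -1),  |v_rel|² = 2
v_rel×d = (1)·(8) − (-1)·(-18) = -10
since m = R²·2 − (-10)²:  R² = (100 + 62) / 2 = 81
R = √81 = 9  ⇒  r_B = 9 − 5 = 4

rB=4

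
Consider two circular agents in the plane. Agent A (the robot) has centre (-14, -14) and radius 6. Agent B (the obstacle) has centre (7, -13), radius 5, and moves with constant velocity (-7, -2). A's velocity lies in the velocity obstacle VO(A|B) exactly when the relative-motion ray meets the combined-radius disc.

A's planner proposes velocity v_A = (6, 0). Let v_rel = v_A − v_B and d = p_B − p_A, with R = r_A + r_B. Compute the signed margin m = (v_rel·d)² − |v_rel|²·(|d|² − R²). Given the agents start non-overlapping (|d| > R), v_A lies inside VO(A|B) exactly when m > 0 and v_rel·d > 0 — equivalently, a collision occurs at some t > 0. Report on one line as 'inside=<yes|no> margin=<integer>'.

d = (21, 1),  |d|² = 442;  R = 6+5 = 11,  c = 442−11² = 321
v_rel = (13, 2),  |v_rel|² = 173;  v_rel·d = (13)·(21) + (2)·(1) = 275
173·t² − 550·t + 321 = 0  ⇒  m = 275² − 173·321 = 20092
m = 20092 > 0,  v_rel·d = 275 > 0  ⇒  inside

inside=yes margin=20092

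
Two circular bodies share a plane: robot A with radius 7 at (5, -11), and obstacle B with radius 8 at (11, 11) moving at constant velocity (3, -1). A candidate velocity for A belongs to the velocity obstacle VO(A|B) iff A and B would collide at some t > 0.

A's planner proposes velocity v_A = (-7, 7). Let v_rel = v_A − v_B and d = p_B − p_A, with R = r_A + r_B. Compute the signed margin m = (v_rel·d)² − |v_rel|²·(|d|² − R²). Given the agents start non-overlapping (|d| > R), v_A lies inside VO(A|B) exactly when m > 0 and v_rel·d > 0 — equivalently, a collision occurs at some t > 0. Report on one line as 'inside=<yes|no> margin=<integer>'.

d = (6, 22),  |d|² = 520;  R = 7+8 = 15,  c = 520−15² = 295
v_rel = (-10, 8),  |v_rel|² = 164;  v_rel·d = (-10)·(6) + (8)·(22) = 116
164·t² − 232·t + 295 = 0  ⇒  m = 116² − 164·295 = -34924
m = -34924 < 0,  v_rel·d = 116 > 0  ⇒  outside

inside=no margin=-34924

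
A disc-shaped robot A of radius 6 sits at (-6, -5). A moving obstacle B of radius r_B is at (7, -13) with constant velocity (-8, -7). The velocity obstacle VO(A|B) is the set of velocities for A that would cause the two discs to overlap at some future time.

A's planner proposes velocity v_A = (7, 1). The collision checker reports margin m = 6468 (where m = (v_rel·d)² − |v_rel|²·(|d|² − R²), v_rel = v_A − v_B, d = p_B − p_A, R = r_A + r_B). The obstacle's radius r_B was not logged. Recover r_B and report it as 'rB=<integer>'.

m = 6468
d = (13, -8);  v_rel = (15, 8),  |v_rel|² = 289
v_rel×d = (15)·(-8) − (8)·(13) = -224
since m = R²·289 − (-224)²:  R² = (50176 + 6468) / 289 = 196
R = √196 = 14  ⇒  r_B = 14 − 6 = 8

rB=8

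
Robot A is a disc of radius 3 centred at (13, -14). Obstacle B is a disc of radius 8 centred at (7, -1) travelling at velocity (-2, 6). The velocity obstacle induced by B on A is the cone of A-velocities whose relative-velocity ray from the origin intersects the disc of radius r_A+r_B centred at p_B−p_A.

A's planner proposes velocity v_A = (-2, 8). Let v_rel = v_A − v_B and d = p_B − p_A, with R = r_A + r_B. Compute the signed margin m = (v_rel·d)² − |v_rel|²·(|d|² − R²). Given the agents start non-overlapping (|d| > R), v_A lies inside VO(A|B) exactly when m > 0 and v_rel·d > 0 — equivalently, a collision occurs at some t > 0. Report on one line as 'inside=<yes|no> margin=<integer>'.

d = (-6, 13),  |d|² = 205;  R = 3+8 = 11,  c = 205−11² = 84
v_rel = (0, 2),  |v_rel|² = 4;  v_rel·d = (0)·(-6) + (2)·(13) = 26
4·t² − 52·t + 84 = 0  ⇒  m = 26² − 4·84 = 340
m = 340 > 0,  v_rel·d = 26 > 0  ⇒  inside

inside=yes margin=340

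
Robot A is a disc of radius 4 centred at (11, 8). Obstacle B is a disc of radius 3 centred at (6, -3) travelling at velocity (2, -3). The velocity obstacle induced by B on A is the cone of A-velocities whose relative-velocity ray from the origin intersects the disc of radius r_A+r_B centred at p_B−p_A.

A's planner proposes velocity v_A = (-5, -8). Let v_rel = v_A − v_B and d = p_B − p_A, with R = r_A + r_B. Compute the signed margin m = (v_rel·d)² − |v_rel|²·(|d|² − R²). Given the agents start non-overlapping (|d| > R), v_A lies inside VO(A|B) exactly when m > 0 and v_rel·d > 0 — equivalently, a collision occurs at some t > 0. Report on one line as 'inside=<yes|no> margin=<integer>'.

d = (-5, -11),  |d|² = 146;  R = 4+3 = 7,  c = 146−7² = 97
v_rel = (-7, -5),  |v_rel|² = 74;  v_rel·d = (-7)·(-5) + (-5)·(-11) = 90
74·t² − 180·t + 97 = 0  ⇒  m = 90² − 74·97 = 922
m = 922 > 0,  v_rel·d = 90 > 0  ⇒  inside

inside=yes margin=922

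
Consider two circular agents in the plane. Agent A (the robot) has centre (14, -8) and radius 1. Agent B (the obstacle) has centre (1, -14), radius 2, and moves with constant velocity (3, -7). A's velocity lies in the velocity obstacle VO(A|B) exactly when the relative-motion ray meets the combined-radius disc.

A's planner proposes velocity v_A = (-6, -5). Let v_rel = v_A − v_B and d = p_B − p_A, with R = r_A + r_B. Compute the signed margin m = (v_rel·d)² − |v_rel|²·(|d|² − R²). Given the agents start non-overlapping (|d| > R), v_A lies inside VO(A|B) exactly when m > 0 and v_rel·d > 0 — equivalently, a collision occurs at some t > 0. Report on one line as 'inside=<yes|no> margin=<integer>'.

d = (-13, -6),  |d|² = 205;  R = 1+2 = 3,  c = 205−3² = 196
v_rel = (-9, 2),  |v_rel|² = 85;  v_rel·d = (-9)·(-13) + (2)·(-6) = 105
85·t² − 210·t + 196 = 0  ⇒  m = 105² − 85·196 = -5635
m = -5635 < 0,  v_rel·d = 105 > 0  ⇒  outside

inside=no margin=-5635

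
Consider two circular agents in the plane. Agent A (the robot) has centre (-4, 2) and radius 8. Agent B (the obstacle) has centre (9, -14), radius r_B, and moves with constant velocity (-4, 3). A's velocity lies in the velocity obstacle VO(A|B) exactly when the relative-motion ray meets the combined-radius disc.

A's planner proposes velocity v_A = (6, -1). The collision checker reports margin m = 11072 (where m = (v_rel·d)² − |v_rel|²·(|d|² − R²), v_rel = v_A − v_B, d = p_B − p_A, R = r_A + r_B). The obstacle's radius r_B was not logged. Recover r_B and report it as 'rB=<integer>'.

m = 11072
d = (13, -16);  v_rel = (10, -4),  |v_rel|² = 116
v_rel×d = (10)·(-16) − (-4)·(13) = -108
since m = R²·116 − (-108)²:  R² = (11664 + 11072) / 116 = 196
R = √196 = 14  ⇒  r_B = 14 − 8 = 6

rB=6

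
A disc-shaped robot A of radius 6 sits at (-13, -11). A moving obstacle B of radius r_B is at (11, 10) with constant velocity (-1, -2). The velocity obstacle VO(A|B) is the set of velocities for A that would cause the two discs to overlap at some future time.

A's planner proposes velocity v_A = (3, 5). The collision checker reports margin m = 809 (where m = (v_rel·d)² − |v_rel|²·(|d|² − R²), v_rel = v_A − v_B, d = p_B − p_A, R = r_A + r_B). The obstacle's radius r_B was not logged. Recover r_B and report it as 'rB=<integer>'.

m = 809
d = (24, 21);  v_rel = (4, 7),  |v_rel|² = 65
v_rel×d = (4)·(21) − (7)·(24) = -84
since m = R²·65 − (-84)²:  R² = (7056 + 809) / 65 = 121
R = √121 = 11  ⇒  r_B = 11 − 6 = 5

rB=5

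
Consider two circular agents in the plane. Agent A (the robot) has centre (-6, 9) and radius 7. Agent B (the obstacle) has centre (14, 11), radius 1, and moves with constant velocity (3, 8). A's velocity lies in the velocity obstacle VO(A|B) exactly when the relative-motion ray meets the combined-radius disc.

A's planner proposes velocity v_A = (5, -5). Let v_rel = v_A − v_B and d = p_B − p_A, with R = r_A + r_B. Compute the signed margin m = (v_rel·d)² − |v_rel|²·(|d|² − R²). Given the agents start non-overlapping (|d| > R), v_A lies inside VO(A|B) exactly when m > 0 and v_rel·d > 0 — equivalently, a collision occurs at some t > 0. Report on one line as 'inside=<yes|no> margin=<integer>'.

d = (20, 2),  |d|² = 404;  R = 7+1 = 8,  c = 404−8² = 340
v_rel = (2, -13),  |v_rel|² = 173;  v_rel·d = (2)·(20) + (-13)·(2) = 14
173·t² − 28·t + 340 = 0  ⇒  m = 14² − 173·340 = -58624
m = -58624 < 0,  v_rel·d = 14 > 0  ⇒  outside

inside=no margin=-58624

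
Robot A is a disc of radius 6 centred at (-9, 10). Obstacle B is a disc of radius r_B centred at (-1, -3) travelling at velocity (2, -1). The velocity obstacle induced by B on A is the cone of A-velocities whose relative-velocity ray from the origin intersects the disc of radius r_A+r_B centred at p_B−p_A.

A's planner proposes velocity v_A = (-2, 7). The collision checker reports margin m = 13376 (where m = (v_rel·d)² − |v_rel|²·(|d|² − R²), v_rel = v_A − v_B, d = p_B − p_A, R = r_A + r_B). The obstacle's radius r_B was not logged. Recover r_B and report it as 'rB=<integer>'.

m = 13376
d = (8, -13);  v_rel = (-4, 8),  |v_rel|² = 80
v_rel×d = (-4)·(-13) − (8)·(8) = -12
since m = R²·80 − (-12)²:  R² = (144 + 13376) / 80 = 169
R = √169 = 13  ⇒  r_B = 13 − 6 = 7

rB=7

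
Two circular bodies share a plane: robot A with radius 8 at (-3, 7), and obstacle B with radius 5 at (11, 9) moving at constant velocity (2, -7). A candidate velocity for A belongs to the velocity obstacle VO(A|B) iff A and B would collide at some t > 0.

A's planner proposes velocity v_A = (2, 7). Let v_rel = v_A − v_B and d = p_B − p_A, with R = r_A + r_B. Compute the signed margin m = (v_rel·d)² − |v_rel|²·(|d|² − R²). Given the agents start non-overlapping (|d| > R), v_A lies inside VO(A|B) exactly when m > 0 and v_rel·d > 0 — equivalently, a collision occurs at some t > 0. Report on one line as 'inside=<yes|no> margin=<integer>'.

d = (14, 2),  |d|² = 200;  R = 8+5 = 13,  c = 200−13² = 31
v_rel = (0, 14),  |v_rel|² = 196;  v_rel·d = (0)·(14) + (14)·(2) = 28
196·t² − 56·t + 31 = 0  ⇒  m = 28² − 196·31 = -5292
m = -5292 < 0,  v_rel·d = 28 > 0  ⇒  outside

inside=no margin=-5292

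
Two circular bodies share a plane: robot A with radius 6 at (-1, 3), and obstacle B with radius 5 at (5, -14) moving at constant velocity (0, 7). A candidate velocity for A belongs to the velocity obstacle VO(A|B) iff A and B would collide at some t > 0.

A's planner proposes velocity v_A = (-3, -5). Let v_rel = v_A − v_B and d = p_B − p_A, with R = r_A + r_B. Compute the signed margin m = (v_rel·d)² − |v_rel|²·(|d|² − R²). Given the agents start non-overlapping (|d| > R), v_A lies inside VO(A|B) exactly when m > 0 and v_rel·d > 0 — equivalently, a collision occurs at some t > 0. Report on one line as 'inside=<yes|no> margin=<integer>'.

d = (6, -17),  |d|² = 325;  R = 6+5 = 11,  c = 325−11² = 204
v_rel = (-3, -12),  |v_rel|² = 153;  v_rel·d = (-3)·(6) + (-12)·(-17) = 186
153·t² − 372·t + 204 = 0  ⇒  m = 186² − 153·204 = 3384
m = 3384 > 0,  v_rel·d = 186 > 0  ⇒  inside

inside=yes margin=3384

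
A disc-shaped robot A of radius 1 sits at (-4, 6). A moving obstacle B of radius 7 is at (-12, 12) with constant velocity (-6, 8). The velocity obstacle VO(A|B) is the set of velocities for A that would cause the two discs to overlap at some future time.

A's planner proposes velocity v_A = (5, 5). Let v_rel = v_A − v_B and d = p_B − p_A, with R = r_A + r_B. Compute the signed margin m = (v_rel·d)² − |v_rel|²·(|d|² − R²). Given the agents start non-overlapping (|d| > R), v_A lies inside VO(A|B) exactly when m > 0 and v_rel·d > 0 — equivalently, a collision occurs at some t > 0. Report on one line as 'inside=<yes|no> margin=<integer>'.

d = (-8, 6),  |d|² = 100;  R = 1+7 = 8,  c = 100−8² = 36
v_rel = (11, -3),  |v_rel|² = 130;  v_rel·d = (11)·(-8) + (-3)·(6) = -106
130·t² + 212·t + 36 = 0  ⇒  m = (-106)² − 130·36 = 6556
m = 6556 > 0,  v_rel·d = -106 < 0  ⇒  outside

inside=no margin=6556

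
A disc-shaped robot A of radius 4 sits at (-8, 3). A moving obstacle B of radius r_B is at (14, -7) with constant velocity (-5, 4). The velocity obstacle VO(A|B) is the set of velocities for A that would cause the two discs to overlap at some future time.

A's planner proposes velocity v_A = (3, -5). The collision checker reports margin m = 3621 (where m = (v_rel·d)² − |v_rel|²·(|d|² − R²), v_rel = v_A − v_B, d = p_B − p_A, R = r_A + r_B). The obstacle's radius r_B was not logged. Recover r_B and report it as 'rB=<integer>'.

m = 3621
d = (22, -10);  v_rel = (8, -9),  |v_rel|² = 145
v_rel×d = (8)·(-10) − (-9)·(22) = 118
since m = R²·145 − 118²:  R² = (13924 + 3621) / 145 = 121
R = √121 = 11  ⇒  r_B = 11 − 4 = 7

rB=7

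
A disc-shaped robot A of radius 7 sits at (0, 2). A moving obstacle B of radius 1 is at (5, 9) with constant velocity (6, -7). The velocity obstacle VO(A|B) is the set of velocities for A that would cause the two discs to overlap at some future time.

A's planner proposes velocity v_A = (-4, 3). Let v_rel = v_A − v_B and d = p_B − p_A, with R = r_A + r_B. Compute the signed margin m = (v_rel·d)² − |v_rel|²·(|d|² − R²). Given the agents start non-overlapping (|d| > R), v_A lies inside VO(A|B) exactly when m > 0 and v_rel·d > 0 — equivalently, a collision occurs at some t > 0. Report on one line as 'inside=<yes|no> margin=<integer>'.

d = (5, 7),  |d|² = 74;  R = 7+1 = 8,  c = 74−8² = 10
v_rel = (-10, 10),  |v_rel|² = 200;  v_rel·d = (-10)·(5) + (10)·(7) = 20
200·t² − 40·t + 10 = 0  ⇒  m = 20² − 200·10 = -1600
m = -1600 < 0,  v_rel·d = 20 > 0  ⇒  outside

inside=no margin=-1600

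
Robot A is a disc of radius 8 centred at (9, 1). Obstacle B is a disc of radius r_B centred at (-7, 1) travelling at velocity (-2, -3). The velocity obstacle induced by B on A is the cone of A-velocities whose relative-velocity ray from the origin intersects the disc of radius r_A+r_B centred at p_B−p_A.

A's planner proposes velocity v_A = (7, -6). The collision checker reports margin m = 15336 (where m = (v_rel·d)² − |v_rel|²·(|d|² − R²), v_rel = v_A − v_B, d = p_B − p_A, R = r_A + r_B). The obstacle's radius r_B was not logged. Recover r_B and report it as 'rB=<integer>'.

m = 15336
d = (-16, 0);  v_rel = (9, -3),  |v_rel|² = 90
v_rel×d = (9)·(0) − (-3)·(-16) = -48
since m = R²·90 − (-48)²:  R² = (2304 + 15336) / 90 = 196
R = √196 = 14  ⇒  r_B = 14 − 8 = 6

rB=6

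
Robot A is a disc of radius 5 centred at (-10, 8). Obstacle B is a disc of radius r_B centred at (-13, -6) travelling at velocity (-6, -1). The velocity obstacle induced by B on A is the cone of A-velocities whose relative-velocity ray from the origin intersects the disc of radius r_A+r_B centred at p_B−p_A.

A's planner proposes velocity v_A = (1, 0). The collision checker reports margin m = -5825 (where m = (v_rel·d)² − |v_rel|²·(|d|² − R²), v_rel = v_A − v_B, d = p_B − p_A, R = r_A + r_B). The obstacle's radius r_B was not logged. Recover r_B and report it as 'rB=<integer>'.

m = -5825
d = (-3, -14);  v_rel = (7, 1),  |v_rel|² = 50
v_rel×d = (7)·(-14) − (1)·(-3) = -95
since m = R²·50 − (-95)²:  R² = (9025 + -5825) / 50 = 64
R = √64 = 8  ⇒  r_B = 8 − 5 = 3

rB=3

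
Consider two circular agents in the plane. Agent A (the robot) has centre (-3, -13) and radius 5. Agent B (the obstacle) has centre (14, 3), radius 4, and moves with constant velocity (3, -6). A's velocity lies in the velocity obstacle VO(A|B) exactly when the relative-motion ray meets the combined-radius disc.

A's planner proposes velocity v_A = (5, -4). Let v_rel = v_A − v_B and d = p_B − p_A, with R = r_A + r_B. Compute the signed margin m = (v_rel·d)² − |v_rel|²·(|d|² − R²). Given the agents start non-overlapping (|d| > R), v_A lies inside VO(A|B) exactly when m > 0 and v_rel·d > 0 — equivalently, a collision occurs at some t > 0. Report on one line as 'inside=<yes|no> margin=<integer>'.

d = (17, 16),  |d|² = 545;  R = 5+4 = 9,  c = 545−9² = 464
v_rel = (2, 2),  |v_rel|² = 8;  v_rel·d = (2)·(17) + (2)·(16) = 66
8·t² − 132·t + 464 = 0  ⇒  m = 66² − 8·464 = 644
m = 644 > 0,  v_rel·d = 66 > 0  ⇒  inside

inside=yes margin=644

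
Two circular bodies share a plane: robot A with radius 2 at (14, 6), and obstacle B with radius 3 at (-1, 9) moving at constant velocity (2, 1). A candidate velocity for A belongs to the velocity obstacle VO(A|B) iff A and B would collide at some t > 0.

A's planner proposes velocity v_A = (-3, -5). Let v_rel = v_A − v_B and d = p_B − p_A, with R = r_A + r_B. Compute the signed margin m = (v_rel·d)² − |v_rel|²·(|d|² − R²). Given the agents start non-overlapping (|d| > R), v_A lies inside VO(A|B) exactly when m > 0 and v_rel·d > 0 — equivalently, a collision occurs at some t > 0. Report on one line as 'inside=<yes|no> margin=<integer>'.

d = (-15, 3),  |d|² = 234;  R = 2+3 = 5,  c = 234−5² = 209
v_rel = (-5, -6),  |v_rel|² = 61;  v_rel·d = (-5)·(-15) + (-6)·(3) = 57
61·t² − 114·t + 209 = 0  ⇒  m = 57² − 61·209 = -9500
m = -9500 < 0,  v_rel·d = 57 > 0  ⇒  outside

inside=no margin=-9500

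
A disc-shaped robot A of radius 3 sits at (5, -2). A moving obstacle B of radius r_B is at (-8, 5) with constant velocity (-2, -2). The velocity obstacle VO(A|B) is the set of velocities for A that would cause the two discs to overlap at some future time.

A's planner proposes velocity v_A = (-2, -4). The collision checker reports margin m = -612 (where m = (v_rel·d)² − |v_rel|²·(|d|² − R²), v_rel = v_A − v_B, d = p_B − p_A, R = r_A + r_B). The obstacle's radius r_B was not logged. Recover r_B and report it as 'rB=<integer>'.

m = -612
d = (-13, 7);  v_rel = (0, -2),  |v_rel|² = 4
v_rel×d = (0)·(7) − (-2)·(-13) = -26
since m = R²·4 − (-26)²:  R² = (676 + -612) / 4 = 16
R = √16 = 4  ⇒  r_B = 4 − 3 = 1

rB=1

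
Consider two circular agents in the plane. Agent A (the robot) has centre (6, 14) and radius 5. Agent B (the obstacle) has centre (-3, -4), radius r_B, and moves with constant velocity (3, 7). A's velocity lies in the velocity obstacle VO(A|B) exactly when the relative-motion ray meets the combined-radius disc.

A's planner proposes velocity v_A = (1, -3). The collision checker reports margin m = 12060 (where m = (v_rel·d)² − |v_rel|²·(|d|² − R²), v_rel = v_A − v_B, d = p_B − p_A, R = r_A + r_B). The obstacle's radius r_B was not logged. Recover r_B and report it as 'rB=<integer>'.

m = 12060
d = (-9, -18);  v_rel = (-2, -10),  |v_rel|² = 104
v_rel×d = (-2)·(-18) − (-10)·(-9) = -54
since m = R²·104 − (-54)²:  R² = (2916 + 12060) / 104 = 144
R = √144 = 12  ⇒  r_B = 12 − 5 = 7

rB=7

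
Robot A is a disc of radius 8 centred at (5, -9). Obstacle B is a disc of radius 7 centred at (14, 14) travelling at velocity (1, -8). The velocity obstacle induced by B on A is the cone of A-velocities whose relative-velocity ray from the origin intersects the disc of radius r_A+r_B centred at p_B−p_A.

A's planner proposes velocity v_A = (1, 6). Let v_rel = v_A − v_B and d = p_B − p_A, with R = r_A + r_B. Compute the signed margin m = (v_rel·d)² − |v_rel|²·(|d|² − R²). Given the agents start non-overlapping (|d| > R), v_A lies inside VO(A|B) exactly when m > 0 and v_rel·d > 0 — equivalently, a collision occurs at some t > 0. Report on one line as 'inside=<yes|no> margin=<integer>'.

d = (9, 23),  |d|² = 610;  R = 8+7 = 15,  c = 610−15² = 385
v_rel = (0, 14),  |v_rel|² = 196;  v_rel·d = (0)·(9) + (14)·(23) = 322
196·t² − 644·t + 385 = 0  ⇒  m = 322² − 196·385 = 28224
m = 28224 > 0,  v_rel·d = 322 > 0  ⇒  inside

inside=yes margin=28224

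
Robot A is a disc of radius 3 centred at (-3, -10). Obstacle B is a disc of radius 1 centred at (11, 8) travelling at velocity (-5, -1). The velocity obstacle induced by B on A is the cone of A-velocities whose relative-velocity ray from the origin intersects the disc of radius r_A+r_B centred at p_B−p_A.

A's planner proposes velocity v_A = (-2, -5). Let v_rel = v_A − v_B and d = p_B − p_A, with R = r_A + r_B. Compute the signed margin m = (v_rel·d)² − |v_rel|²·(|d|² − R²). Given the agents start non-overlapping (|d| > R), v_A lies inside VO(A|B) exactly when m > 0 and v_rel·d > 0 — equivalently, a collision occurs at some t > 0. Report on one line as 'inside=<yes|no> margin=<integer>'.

d = (14, 18),  |d|² = 520;  R = 3+1 = 4,  c = 520−4² = 504
v_rel = (3, -4),  |v_rel|² = 25;  v_rel·d = (3)·(14) + (-4)·(18) = -30
25·t² + 60·t + 504 = 0  ⇒  m = (-30)² − 25·504 = -11700
m = -11700 < 0,  v_rel·d = -30 < 0  ⇒  outside

inside=no margin=-11700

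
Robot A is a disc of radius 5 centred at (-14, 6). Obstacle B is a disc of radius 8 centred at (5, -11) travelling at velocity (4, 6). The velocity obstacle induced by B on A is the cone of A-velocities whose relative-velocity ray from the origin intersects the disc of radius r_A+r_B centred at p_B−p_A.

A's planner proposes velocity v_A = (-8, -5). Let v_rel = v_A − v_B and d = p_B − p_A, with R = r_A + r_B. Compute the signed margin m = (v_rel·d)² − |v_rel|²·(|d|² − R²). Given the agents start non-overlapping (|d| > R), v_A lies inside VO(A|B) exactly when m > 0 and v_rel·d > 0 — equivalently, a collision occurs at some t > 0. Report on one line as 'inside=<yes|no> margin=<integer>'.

d = (19, -17),  |d|² = 650;  R = 5+8 = 13,  c = 650−13² = 481
v_rel = (-12, -11),  |v_rel|² = 265;  v_rel·d = (-12)·(19) + (-11)·(-17) = -41
265·t² + 82·t + 481 = 0  ⇒  m = (-41)² − 265·481 = -125784
m = -125784 < 0,  v_rel·d = -41 < 0  ⇒  outside

inside=no margin=-125784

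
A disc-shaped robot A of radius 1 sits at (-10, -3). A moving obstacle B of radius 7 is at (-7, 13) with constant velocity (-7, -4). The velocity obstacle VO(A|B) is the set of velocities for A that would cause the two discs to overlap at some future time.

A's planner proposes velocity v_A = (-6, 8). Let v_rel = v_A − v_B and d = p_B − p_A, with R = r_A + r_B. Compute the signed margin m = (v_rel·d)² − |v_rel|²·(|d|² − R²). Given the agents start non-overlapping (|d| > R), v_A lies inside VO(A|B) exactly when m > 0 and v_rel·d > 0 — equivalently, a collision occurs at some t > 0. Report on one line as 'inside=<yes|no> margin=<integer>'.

d = (3, 16),  |d|² = 265;  R = 1+7 = 8,  c = 265−8² = 201
v_rel = (1, 12),  |v_rel|² = 145;  v_rel·d = (1)·(3) + (12)·(16) = 195
145·t² − 390·t + 201 = 0  ⇒  m = 195² − 145·201 = 8880
m = 8880 > 0,  v_rel·d = 195 > 0  ⇒  inside

inside=yes margin=8880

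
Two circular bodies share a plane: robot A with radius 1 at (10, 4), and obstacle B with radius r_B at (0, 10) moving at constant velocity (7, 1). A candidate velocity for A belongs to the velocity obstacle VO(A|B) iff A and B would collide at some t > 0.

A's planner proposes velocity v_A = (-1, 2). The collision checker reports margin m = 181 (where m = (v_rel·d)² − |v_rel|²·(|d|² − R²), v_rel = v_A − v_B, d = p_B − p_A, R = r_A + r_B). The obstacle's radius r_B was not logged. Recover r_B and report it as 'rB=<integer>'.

m = 181
d = (-10, 6);  v_rel = (-8, 1),  |v_rel|² = 65
v_rel×d = (-8)·(6) − (1)·(-10) = -38
since m = R²·65 − (-38)²:  R² = (1444 + 181) / 65 = 25
R = √25 = 5  ⇒  r_B = 5 − 1 = 4

rB=4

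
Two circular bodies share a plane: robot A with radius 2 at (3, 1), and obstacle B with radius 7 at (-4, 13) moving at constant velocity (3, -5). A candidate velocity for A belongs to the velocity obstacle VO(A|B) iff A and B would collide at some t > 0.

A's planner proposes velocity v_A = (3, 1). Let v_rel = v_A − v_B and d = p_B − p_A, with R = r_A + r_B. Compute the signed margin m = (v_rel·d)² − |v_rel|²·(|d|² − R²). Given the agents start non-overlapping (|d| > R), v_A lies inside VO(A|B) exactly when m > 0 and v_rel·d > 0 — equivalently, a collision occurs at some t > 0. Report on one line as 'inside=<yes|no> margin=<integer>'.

d = (-7, 12),  |d|² = 193;  R = 2+7 = 9,  c = 193−9² = 112
v_rel = (0, 6),  |v_rel|² = 36;  v_rel·d = (0)·(-7) + (6)·(12) = 72
36·t² − 144·t + 112 = 0  ⇒  m = 72² − 36·112 = 1152
m = 1152 > 0,  v_rel·d = 72 > 0  ⇒  inside

inside=yes margin=1152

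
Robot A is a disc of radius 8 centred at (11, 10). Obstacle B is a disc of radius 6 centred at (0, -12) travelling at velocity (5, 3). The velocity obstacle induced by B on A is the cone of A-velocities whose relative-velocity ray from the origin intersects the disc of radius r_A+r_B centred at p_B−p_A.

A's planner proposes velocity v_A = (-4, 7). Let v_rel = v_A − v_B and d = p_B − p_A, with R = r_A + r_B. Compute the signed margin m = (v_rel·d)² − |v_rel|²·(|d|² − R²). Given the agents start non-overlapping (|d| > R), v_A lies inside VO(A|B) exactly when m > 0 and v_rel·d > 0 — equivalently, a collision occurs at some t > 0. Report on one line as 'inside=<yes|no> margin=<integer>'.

d = (-11, -22),  |d|² = 605;  R = 8+6 = 14,  c = 605−14² = 409
v_rel = (-9, 4),  |v_rel|² = 97;  v_rel·d = (-9)·(-11) + (4)·(-22) = 11
97·t² − 22·t + 409 = 0  ⇒  m = 11² − 97·409 = -39552
m = -39552 < 0,  v_rel·d = 11 > 0  ⇒  outside

inside=no margin=-39552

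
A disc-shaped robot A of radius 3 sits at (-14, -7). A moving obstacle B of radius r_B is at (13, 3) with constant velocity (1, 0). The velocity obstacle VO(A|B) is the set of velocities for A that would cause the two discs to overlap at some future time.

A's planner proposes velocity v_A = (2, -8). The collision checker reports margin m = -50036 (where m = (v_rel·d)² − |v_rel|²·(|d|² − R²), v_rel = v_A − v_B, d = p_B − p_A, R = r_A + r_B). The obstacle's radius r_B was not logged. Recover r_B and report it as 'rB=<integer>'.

m = -50036
d = (27, 10);  v_rel = (1, -8),  |v_rel|² = 65
v_rel×d = (1)·(10) − (-8)·(27) = 226
since m = R²·65 − 226²:  R² = (51076 + -50036) / 65 = 16
R = √16 = 4  ⇒  r_B = 4 − 3 = 1

rB=1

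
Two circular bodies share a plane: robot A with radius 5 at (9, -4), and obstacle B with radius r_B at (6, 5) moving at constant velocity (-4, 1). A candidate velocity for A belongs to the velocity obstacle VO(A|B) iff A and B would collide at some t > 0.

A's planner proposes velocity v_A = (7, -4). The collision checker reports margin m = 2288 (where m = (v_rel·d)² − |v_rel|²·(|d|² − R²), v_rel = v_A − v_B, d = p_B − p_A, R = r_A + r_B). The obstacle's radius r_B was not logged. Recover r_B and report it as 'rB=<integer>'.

m = 2288
d = (-3, 9);  v_rel = (11, -5),  |v_rel|² = 146
v_rel×d = (11)·(9) − (-5)·(-3) = 84
since m = R²·146 − 84²:  R² = (7056 + 2288) / 146 = 64
R = √64 = 8  ⇒  r_B = 8 − 5 = 3

rB=3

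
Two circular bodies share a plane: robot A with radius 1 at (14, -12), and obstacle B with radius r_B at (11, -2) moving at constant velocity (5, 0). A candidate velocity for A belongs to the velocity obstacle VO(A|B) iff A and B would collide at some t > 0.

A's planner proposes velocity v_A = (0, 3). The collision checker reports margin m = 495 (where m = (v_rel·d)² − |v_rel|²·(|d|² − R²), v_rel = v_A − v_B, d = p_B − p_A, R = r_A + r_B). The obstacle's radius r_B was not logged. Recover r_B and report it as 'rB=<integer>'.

m = 495
d = (-3, 10);  v_rel = (-5, 3),  |v_rel|² = 34
v_rel×d = (-5)·(10) − (3)·(-3) = -41
since m = R²·34 − (-41)²:  R² = (1681 + 495) / 34 = 64
R = √64 = 8  ⇒  r_B = 8 − 1 = 7

rB=7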